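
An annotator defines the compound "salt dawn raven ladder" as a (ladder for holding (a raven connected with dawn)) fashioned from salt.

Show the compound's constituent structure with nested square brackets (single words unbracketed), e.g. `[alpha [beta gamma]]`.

[salt [[dawn raven] ladder]]

The outermost head in the paraphrase is "ladder" (specifically "dawn raven ladder"), modified by "salt".
Within "dawn raven ladder", the head is "ladder" and the modifier is "dawn raven".
Within "dawn raven", the head is "raven" and the modifier is "dawn".
Assembled: [salt [[dawn raven] ladder]].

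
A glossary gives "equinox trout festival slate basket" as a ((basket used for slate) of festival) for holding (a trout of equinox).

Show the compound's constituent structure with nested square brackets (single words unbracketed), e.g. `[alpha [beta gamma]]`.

[[equinox trout] [festival [slate basket]]]

Whole compound: head "basket" (specifically "festival slate basket"), modifier "equinox trout".
"equinox trout" → head "trout", modifier "equinox".
"festival slate basket" → head "basket" (specifically "slate basket"), modifier "festival".
"slate basket" → head "basket", modifier "slate".
So the structure is [[equinox trout] [festival [slate basket]]].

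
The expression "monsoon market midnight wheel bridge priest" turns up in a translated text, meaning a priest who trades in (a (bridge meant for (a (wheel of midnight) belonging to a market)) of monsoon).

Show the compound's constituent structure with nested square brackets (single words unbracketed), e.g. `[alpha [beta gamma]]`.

[[monsoon [[market [midnight wheel]] bridge]] priest]

At the top level: head "priest"; modifier "monsoon market midnight wheel bridge".
Inside "monsoon market midnight wheel bridge": head "bridge" (specifically "market midnight wheel bridge"), modifier "monsoon".
Inside "market midnight wheel bridge": head "bridge", modifier "market midnight wheel".
Inside "market midnight wheel": head "wheel" (specifically "midnight wheel"), modifier "market".
Inside "midnight wheel": head "wheel", modifier "midnight".
Putting it together: [[monsoon [[market [midnight wheel]] bridge]] priest].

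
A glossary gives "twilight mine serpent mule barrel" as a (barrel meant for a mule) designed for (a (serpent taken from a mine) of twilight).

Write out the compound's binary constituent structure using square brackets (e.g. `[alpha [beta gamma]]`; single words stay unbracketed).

Overall it is a kind of barrel (specifically "mule barrel"); the modifier is "twilight mine serpent".
Within "twilight mine serpent", the head is "serpent" (specifically "mine serpent") and the modifier is "twilight".
Within "mine serpent", the head is "serpent" and the modifier is "mine".
Within "mule barrel", the head is "barrel" and the modifier is "mule".
So the structure is [[twilight [mine serpent]] [mule barrel]].

[[twilight [mine serpent]] [mule barrel]]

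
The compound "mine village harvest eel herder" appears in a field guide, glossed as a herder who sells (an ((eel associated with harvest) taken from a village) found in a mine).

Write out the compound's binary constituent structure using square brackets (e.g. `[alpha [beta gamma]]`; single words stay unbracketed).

[[mine [village [harvest eel]]] herder]

Whole compound: head "herder", modifier "mine village harvest eel".
Within "mine village harvest eel", the head is "eel" (specifically "village harvest eel") and the modifier is "mine".
Within "village harvest eel", the head is "eel" (specifically "harvest eel") and the modifier is "village".
Within "harvest eel", the head is "eel" and the modifier is "harvest".
Putting it together: [[mine [village [harvest eel]]] herder].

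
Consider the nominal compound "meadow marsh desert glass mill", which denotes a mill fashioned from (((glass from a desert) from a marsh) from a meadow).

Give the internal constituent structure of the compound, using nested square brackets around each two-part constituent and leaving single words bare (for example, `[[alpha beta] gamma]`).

The outermost head in the paraphrase is "mill", modified by "meadow marsh desert glass".
"meadow marsh desert glass" → head "glass" (specifically "marsh desert glass"), modifier "meadow".
"marsh desert glass" → head "glass" (specifically "desert glass"), modifier "marsh".
"desert glass" → head "glass", modifier "desert".
Assembled: [[meadow [marsh [desert glass]]] mill].

[[meadow [marsh [desert glass]]] mill]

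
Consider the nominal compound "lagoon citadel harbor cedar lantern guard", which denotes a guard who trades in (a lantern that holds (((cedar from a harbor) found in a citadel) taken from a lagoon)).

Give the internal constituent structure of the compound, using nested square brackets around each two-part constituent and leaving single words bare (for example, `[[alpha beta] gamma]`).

The outermost head in the paraphrase is "guard", modified by "lagoon citadel harbor cedar lantern".
Inside "lagoon citadel harbor cedar lantern": head "lantern", modifier "lagoon citadel harbor cedar".
Inside "lagoon citadel harbor cedar": head "cedar" (specifically "citadel harbor cedar"), modifier "lagoon".
Inside "citadel harbor cedar": head "cedar" (specifically "harbor cedar"), modifier "citadel".
Inside "harbor cedar": head "cedar", modifier "harbor".
So the structure is [[[lagoon [citadel [harbor cedar]]] lantern] guard].

[[[lagoon [citadel [harbor cedar]]] lantern] guard]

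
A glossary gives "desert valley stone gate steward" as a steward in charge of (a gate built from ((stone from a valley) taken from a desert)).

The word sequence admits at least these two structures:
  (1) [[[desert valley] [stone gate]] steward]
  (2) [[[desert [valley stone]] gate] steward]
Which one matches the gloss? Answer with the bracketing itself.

The paraphrase's head is the "steward" part ("steward"); its modifier is "desert valley stone gate".
That top-level split, carried through the inner groups, gives [[[desert [valley stone]] gate] steward].

[[[desert [valley stone]] gate] steward]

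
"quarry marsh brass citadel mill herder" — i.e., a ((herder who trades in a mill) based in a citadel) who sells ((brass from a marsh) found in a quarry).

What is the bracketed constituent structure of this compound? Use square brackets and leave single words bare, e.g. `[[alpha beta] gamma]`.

[[quarry [marsh brass]] [citadel [mill herder]]]

The outermost head in the paraphrase is "herder" (specifically "citadel mill herder"), modified by "quarry marsh brass".
Within "quarry marsh brass", the head is "brass" (specifically "marsh brass") and the modifier is "quarry".
Within "marsh brass", the head is "brass" and the modifier is "marsh".
Within "citadel mill herder", the head is "herder" (specifically "mill herder") and the modifier is "citadel".
Within "mill herder", the head is "herder" and the modifier is "mill".
Putting it together: [[quarry [marsh brass]] [citadel [mill herder]]].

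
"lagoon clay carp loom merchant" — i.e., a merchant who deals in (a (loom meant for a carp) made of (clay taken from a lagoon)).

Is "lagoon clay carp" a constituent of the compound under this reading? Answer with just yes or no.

The top-level split is [lagoon clay carp loom] [merchant]; the full structure is [[[lagoon clay] [carp loom]] merchant].
"lagoon clay carp" straddles a constituent boundary, so it is not a single unit.

no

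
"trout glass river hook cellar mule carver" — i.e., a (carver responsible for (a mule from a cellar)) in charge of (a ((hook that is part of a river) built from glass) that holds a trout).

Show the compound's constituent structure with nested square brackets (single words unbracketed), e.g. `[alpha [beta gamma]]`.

[[trout [glass [river hook]]] [[cellar mule] carver]]

Overall it is a kind of carver (specifically "cellar mule carver"); the modifier is "trout glass river hook".
"trout glass river hook" → head "hook" (specifically "glass river hook"), modifier "trout".
"glass river hook" → head "hook" (specifically "river hook"), modifier "glass".
"river hook" → head "hook", modifier "river".
"cellar mule carver" → head "carver", modifier "cellar mule".
"cellar mule" → head "mule", modifier "cellar".
So the structure is [[trout [glass [river hook]]] [[cellar mule] carver]].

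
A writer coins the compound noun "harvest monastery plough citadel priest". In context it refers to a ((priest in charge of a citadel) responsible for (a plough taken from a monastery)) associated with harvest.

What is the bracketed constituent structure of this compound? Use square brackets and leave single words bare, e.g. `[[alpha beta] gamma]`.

The outermost head in the paraphrase is "priest" (specifically "monastery plough citadel priest"), modified by "harvest".
Inside "monastery plough citadel priest": head "priest" (specifically "citadel priest"), modifier "monastery plough".
Inside "monastery plough": head "plough", modifier "monastery".
Inside "citadel priest": head "priest", modifier "citadel".
Assembled: [harvest [[monastery plough] [citadel priest]]].

[harvest [[monastery plough] [citadel priest]]]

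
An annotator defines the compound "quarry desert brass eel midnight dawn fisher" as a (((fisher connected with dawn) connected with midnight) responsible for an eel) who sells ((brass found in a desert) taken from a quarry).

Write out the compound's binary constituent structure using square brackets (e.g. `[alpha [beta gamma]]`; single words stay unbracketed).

Whole compound: head "fisher" (specifically "eel midnight dawn fisher"), modifier "quarry desert brass".
"quarry desert brass" → head "brass" (specifically "desert brass"), modifier "quarry".
"desert brass" → head "brass", modifier "desert".
"eel midnight dawn fisher" → head "fisher" (specifically "midnight dawn fisher"), modifier "eel".
"midnight dawn fisher" → head "fisher" (specifically "dawn fisher"), modifier "midnight".
"dawn fisher" → head "fisher", modifier "dawn".
Assembled: [[quarry [desert brass]] [eel [midnight [dawn fisher]]]].

[[quarry [desert brass]] [eel [midnight [dawn fisher]]]]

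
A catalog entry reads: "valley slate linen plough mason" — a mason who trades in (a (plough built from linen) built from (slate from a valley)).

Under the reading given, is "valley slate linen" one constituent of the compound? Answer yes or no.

The top-level split is [valley slate linen plough] [mason]; the full structure is [[[valley slate] [linen plough]] mason].
"valley slate linen" straddles a constituent boundary, so it is not a single unit.

no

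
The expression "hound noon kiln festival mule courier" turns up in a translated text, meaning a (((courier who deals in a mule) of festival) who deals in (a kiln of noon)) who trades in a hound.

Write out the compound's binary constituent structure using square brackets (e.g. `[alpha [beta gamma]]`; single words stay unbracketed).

[hound [[noon kiln] [festival [mule courier]]]]

Whole compound: head "courier" (specifically "noon kiln festival mule courier"), modifier "hound".
Inside "noon kiln festival mule courier": head "courier" (specifically "festival mule courier"), modifier "noon kiln".
Inside "noon kiln": head "kiln", modifier "noon".
Inside "festival mule courier": head "courier" (specifically "mule courier"), modifier "festival".
Inside "mule courier": head "courier", modifier "mule".
Assembled: [hound [[noon kiln] [festival [mule courier]]]].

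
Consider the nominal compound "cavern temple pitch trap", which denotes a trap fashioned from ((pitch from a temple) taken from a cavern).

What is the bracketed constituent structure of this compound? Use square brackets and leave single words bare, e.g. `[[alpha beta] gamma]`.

[[cavern [temple pitch]] trap]

Whole compound: head "trap", modifier "cavern temple pitch".
Inside "cavern temple pitch": head "pitch" (specifically "temple pitch"), modifier "cavern".
Inside "temple pitch": head "pitch", modifier "temple".
Putting it together: [[cavern [temple pitch]] trap].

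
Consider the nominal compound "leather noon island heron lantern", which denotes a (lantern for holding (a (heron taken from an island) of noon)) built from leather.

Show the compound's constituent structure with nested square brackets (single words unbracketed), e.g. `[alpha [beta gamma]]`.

The outermost head in the paraphrase is "lantern" (specifically "noon island heron lantern"), modified by "leather".
"noon island heron lantern" → head "lantern", modifier "noon island heron".
"noon island heron" → head "heron" (specifically "island heron"), modifier "noon".
"island heron" → head "heron", modifier "island".
Assembled: [leather [[noon [island heron]] lantern]].

[leather [[noon [island heron]] lantern]]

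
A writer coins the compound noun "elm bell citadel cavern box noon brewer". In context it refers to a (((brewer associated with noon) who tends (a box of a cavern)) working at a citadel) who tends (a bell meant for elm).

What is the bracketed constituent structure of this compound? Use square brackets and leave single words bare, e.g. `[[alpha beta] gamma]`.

The outermost head in the paraphrase is "brewer" (specifically "citadel cavern box noon brewer"), modified by "elm bell".
Within "elm bell", the head is "bell" and the modifier is "elm".
Within "citadel cavern box noon brewer", the head is "brewer" (specifically "cavern box noon brewer") and the modifier is "citadel".
Within "cavern box noon brewer", the head is "brewer" (specifically "noon brewer") and the modifier is "cavern box".
Within "cavern box", the head is "box" and the modifier is "cavern".
Within "noon brewer", the head is "brewer" and the modifier is "noon".
So the structure is [[elm bell] [citadel [[cavern box] [noon brewer]]]].

[[elm bell] [citadel [[cavern box] [noon brewer]]]]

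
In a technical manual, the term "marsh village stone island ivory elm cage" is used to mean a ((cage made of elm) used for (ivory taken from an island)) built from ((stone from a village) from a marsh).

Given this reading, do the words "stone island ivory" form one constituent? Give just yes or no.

The top-level split is [marsh village stone] [island ivory elm cage]; the full structure is [[marsh [village stone]] [[island ivory] [elm cage]]].
"stone island ivory" straddles a constituent boundary, so it is not a single unit.

no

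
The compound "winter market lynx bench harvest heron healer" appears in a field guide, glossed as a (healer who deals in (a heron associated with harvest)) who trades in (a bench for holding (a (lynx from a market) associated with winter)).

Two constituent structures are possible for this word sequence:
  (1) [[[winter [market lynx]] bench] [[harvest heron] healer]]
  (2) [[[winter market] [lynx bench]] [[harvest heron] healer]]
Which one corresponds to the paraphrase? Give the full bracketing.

[[[winter [market lynx]] bench] [[harvest heron] healer]]

The paraphrase's head is the "healer" part ("harvest heron healer"); its modifier is "winter market lynx bench".
That top-level split, carried through the inner groups, gives [[[winter [market lynx]] bench] [[harvest heron] healer]].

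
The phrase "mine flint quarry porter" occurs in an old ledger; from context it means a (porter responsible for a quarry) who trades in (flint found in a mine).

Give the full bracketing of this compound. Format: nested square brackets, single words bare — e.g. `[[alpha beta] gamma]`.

[[mine flint] [quarry porter]]

Whole compound: head "porter" (specifically "quarry porter"), modifier "mine flint".
"mine flint" → head "flint", modifier "mine".
"quarry porter" → head "porter", modifier "quarry".
Putting it together: [[mine flint] [quarry porter]].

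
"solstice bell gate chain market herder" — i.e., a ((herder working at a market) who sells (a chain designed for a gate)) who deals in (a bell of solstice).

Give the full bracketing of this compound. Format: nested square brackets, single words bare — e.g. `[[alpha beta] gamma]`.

The outermost head in the paraphrase is "herder" (specifically "gate chain market herder"), modified by "solstice bell".
"solstice bell" → head "bell", modifier "solstice".
"gate chain market herder" → head "herder" (specifically "market herder"), modifier "gate chain".
"gate chain" → head "chain", modifier "gate".
"market herder" → head "herder", modifier "market".
So the structure is [[solstice bell] [[gate chain] [market herder]]].

[[solstice bell] [[gate chain] [market herder]]]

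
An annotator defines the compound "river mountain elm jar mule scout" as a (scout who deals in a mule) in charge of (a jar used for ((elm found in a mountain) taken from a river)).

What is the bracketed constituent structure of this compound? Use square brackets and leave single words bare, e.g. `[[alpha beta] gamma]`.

[[[river [mountain elm]] jar] [mule scout]]

Overall it is a kind of scout (specifically "mule scout"); the modifier is "river mountain elm jar".
Within "river mountain elm jar", the head is "jar" and the modifier is "river mountain elm".
Within "river mountain elm", the head is "elm" (specifically "mountain elm") and the modifier is "river".
Within "mountain elm", the head is "elm" and the modifier is "mountain".
Within "mule scout", the head is "scout" and the modifier is "mule".
Assembled: [[[river [mountain elm]] jar] [mule scout]].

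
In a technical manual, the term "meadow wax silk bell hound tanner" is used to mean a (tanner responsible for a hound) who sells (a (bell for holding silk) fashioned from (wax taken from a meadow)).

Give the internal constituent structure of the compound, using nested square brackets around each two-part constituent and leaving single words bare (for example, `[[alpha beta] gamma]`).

Overall it is a kind of tanner (specifically "hound tanner"); the modifier is "meadow wax silk bell".
Inside "meadow wax silk bell": head "bell" (specifically "silk bell"), modifier "meadow wax".
Inside "meadow wax": head "wax", modifier "meadow".
Inside "silk bell": head "bell", modifier "silk".
Inside "hound tanner": head "tanner", modifier "hound".
Assembled: [[[meadow wax] [silk bell]] [hound tanner]].

[[[meadow wax] [silk bell]] [hound tanner]]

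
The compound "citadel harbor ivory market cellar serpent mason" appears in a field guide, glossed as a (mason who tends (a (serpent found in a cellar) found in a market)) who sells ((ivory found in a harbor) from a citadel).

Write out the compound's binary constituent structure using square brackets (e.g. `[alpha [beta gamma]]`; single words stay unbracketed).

[[citadel [harbor ivory]] [[market [cellar serpent]] mason]]

At the top level: head "mason" (specifically "market cellar serpent mason"); modifier "citadel harbor ivory".
Within "citadel harbor ivory", the head is "ivory" (specifically "harbor ivory") and the modifier is "citadel".
Within "harbor ivory", the head is "ivory" and the modifier is "harbor".
Within "market cellar serpent mason", the head is "mason" and the modifier is "market cellar serpent".
Within "market cellar serpent", the head is "serpent" (specifically "cellar serpent") and the modifier is "market".
Within "cellar serpent", the head is "serpent" and the modifier is "cellar".
So the structure is [[citadel [harbor ivory]] [[market [cellar serpent]] mason]].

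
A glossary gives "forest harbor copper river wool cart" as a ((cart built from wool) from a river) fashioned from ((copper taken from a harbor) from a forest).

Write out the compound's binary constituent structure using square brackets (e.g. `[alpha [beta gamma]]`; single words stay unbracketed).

Whole compound: head "cart" (specifically "river wool cart"), modifier "forest harbor copper".
"forest harbor copper" → head "copper" (specifically "harbor copper"), modifier "forest".
"harbor copper" → head "copper", modifier "harbor".
"river wool cart" → head "cart" (specifically "wool cart"), modifier "river".
"wool cart" → head "cart", modifier "wool".
Putting it together: [[forest [harbor copper]] [river [wool cart]]].

[[forest [harbor copper]] [river [wool cart]]]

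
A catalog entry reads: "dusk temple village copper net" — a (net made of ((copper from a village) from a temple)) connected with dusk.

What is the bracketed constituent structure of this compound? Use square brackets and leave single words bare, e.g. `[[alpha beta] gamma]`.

[dusk [[temple [village copper]] net]]

Whole compound: head "net" (specifically "temple village copper net"), modifier "dusk".
Inside "temple village copper net": head "net", modifier "temple village copper".
Inside "temple village copper": head "copper" (specifically "village copper"), modifier "temple".
Inside "village copper": head "copper", modifier "village".
Assembled: [dusk [[temple [village copper]] net]].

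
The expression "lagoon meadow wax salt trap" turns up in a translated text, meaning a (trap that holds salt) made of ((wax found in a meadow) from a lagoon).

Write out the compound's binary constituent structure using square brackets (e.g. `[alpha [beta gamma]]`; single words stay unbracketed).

Overall it is a kind of trap (specifically "salt trap"); the modifier is "lagoon meadow wax".
Within "lagoon meadow wax", the head is "wax" (specifically "meadow wax") and the modifier is "lagoon".
Within "meadow wax", the head is "wax" and the modifier is "meadow".
Within "salt trap", the head is "trap" and the modifier is "salt".
So the structure is [[lagoon [meadow wax]] [salt trap]].

[[lagoon [meadow wax]] [salt trap]]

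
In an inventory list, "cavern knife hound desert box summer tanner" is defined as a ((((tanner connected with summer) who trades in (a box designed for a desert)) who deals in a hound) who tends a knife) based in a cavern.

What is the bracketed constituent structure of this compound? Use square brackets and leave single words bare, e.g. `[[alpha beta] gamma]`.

[cavern [knife [hound [[desert box] [summer tanner]]]]]

At the top level: head "tanner" (specifically "knife hound desert box summer tanner"); modifier "cavern".
Inside "knife hound desert box summer tanner": head "tanner" (specifically "hound desert box summer tanner"), modifier "knife".
Inside "hound desert box summer tanner": head "tanner" (specifically "desert box summer tanner"), modifier "hound".
Inside "desert box summer tanner": head "tanner" (specifically "summer tanner"), modifier "desert box".
Inside "desert box": head "box", modifier "desert".
Inside "summer tanner": head "tanner", modifier "summer".
Putting it together: [cavern [knife [hound [[desert box] [summer tanner]]]]].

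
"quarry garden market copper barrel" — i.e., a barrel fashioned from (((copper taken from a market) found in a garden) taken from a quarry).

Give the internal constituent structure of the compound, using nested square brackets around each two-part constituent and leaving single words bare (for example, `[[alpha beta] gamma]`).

Overall it is a kind of barrel; the modifier is "quarry garden market copper".
Inside "quarry garden market copper": head "copper" (specifically "garden market copper"), modifier "quarry".
Inside "garden market copper": head "copper" (specifically "market copper"), modifier "garden".
Inside "market copper": head "copper", modifier "market".
Putting it together: [[quarry [garden [market copper]]] barrel].

[[quarry [garden [market copper]]] barrel]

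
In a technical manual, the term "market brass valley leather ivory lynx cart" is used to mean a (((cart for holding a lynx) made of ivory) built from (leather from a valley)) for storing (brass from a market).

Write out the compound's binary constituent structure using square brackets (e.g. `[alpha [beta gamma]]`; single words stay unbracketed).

[[market brass] [[valley leather] [ivory [lynx cart]]]]

Whole compound: head "cart" (specifically "valley leather ivory lynx cart"), modifier "market brass".
Inside "market brass": head "brass", modifier "market".
Inside "valley leather ivory lynx cart": head "cart" (specifically "ivory lynx cart"), modifier "valley leather".
Inside "valley leather": head "leather", modifier "valley".
Inside "ivory lynx cart": head "cart" (specifically "lynx cart"), modifier "ivory".
Inside "lynx cart": head "cart", modifier "lynx".
Assembled: [[market brass] [[valley leather] [ivory [lynx cart]]]].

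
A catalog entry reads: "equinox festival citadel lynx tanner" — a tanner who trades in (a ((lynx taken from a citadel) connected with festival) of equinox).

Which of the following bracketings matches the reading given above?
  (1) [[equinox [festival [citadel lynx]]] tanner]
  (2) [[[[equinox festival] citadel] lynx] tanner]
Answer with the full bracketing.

[[equinox [festival [citadel lynx]]] tanner]

The paraphrase's head is the "tanner" part ("tanner"); its modifier is "equinox festival citadel lynx".
That top-level split, carried through the inner groups, gives [[equinox [festival [citadel lynx]]] tanner].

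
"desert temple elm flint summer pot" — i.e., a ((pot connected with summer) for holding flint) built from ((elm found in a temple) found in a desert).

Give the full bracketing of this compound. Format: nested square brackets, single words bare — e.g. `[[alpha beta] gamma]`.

[[desert [temple elm]] [flint [summer pot]]]

At the top level: head "pot" (specifically "flint summer pot"); modifier "desert temple elm".
Within "desert temple elm", the head is "elm" (specifically "temple elm") and the modifier is "desert".
Within "temple elm", the head is "elm" and the modifier is "temple".
Within "flint summer pot", the head is "pot" (specifically "summer pot") and the modifier is "flint".
Within "summer pot", the head is "pot" and the modifier is "summer".
So the structure is [[desert [temple elm]] [flint [summer pot]]].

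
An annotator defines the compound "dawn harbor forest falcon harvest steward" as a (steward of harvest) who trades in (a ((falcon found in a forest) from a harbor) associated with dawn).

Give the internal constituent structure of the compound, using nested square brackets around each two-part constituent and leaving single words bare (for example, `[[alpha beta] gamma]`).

[[dawn [harbor [forest falcon]]] [harvest steward]]

Overall it is a kind of steward (specifically "harvest steward"); the modifier is "dawn harbor forest falcon".
"dawn harbor forest falcon" → head "falcon" (specifically "harbor forest falcon"), modifier "dawn".
"harbor forest falcon" → head "falcon" (specifically "forest falcon"), modifier "harbor".
"forest falcon" → head "falcon", modifier "forest".
"harvest steward" → head "steward", modifier "harvest".
Assembled: [[dawn [harbor [forest falcon]]] [harvest steward]].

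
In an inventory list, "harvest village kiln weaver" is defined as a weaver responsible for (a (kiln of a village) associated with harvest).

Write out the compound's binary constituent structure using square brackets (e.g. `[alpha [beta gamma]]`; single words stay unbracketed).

[[harvest [village kiln]] weaver]

The outermost head in the paraphrase is "weaver", modified by "harvest village kiln".
Within "harvest village kiln", the head is "kiln" (specifically "village kiln") and the modifier is "harvest".
Within "village kiln", the head is "kiln" and the modifier is "village".
Putting it together: [[harvest [village kiln]] weaver].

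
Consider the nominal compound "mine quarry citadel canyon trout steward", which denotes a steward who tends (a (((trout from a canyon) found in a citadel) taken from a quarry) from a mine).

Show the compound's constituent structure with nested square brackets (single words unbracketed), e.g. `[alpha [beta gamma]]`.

At the top level: head "steward"; modifier "mine quarry citadel canyon trout".
"mine quarry citadel canyon trout" → head "trout" (specifically "quarry citadel canyon trout"), modifier "mine".
"quarry citadel canyon trout" → head "trout" (specifically "citadel canyon trout"), modifier "quarry".
"citadel canyon trout" → head "trout" (specifically "canyon trout"), modifier "citadel".
"canyon trout" → head "trout", modifier "canyon".
Assembled: [[mine [quarry [citadel [canyon trout]]]] steward].

[[mine [quarry [citadel [canyon trout]]]] steward]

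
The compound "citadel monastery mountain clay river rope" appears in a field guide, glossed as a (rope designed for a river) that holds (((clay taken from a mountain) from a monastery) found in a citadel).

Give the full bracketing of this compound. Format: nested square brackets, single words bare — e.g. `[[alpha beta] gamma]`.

Whole compound: head "rope" (specifically "river rope"), modifier "citadel monastery mountain clay".
Within "citadel monastery mountain clay", the head is "clay" (specifically "monastery mountain clay") and the modifier is "citadel".
Within "monastery mountain clay", the head is "clay" (specifically "mountain clay") and the modifier is "monastery".
Within "mountain clay", the head is "clay" and the modifier is "mountain".
Within "river rope", the head is "rope" and the modifier is "river".
Putting it together: [[citadel [monastery [mountain clay]]] [river rope]].

[[citadel [monastery [mountain clay]]] [river rope]]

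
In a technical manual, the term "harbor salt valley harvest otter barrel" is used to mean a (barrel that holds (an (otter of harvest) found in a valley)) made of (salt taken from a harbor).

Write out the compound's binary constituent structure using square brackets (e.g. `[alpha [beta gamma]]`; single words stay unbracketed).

Overall it is a kind of barrel (specifically "valley harvest otter barrel"); the modifier is "harbor salt".
Within "harbor salt", the head is "salt" and the modifier is "harbor".
Within "valley harvest otter barrel", the head is "barrel" and the modifier is "valley harvest otter".
Within "valley harvest otter", the head is "otter" (specifically "harvest otter") and the modifier is "valley".
Within "harvest otter", the head is "otter" and the modifier is "harvest".
Assembled: [[harbor salt] [[valley [harvest otter]] barrel]].

[[harbor salt] [[valley [harvest otter]] barrel]]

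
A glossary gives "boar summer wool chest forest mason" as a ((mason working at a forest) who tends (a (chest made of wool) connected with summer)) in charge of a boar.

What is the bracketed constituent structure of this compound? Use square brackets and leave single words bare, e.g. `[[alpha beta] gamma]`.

[boar [[summer [wool chest]] [forest mason]]]

Overall it is a kind of mason (specifically "summer wool chest forest mason"); the modifier is "boar".
"summer wool chest forest mason" → head "mason" (specifically "forest mason"), modifier "summer wool chest".
"summer wool chest" → head "chest" (specifically "wool chest"), modifier "summer".
"wool chest" → head "chest", modifier "wool".
"forest mason" → head "mason", modifier "forest".
Putting it together: [boar [[summer [wool chest]] [forest mason]]].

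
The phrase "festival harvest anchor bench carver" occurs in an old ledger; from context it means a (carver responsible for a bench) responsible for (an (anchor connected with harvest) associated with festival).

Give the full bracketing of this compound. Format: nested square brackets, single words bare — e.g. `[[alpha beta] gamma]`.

Whole compound: head "carver" (specifically "bench carver"), modifier "festival harvest anchor".
Inside "festival harvest anchor": head "anchor" (specifically "harvest anchor"), modifier "festival".
Inside "harvest anchor": head "anchor", modifier "harvest".
Inside "bench carver": head "carver", modifier "bench".
So the structure is [[festival [harvest anchor]] [bench carver]].

[[festival [harvest anchor]] [bench carver]]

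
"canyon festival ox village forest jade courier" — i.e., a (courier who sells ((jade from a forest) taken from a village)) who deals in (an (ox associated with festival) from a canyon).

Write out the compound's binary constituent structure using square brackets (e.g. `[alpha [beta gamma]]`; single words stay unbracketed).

[[canyon [festival ox]] [[village [forest jade]] courier]]

Overall it is a kind of courier (specifically "village forest jade courier"); the modifier is "canyon festival ox".
Within "canyon festival ox", the head is "ox" (specifically "festival ox") and the modifier is "canyon".
Within "festival ox", the head is "ox" and the modifier is "festival".
Within "village forest jade courier", the head is "courier" and the modifier is "village forest jade".
Within "village forest jade", the head is "jade" (specifically "forest jade") and the modifier is "village".
Within "forest jade", the head is "jade" and the modifier is "forest".
Assembled: [[canyon [festival ox]] [[village [forest jade]] courier]].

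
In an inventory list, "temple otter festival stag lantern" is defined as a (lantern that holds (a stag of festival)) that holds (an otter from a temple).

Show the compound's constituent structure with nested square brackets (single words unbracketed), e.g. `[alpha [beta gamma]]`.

[[temple otter] [[festival stag] lantern]]

At the top level: head "lantern" (specifically "festival stag lantern"); modifier "temple otter".
Within "temple otter", the head is "otter" and the modifier is "temple".
Within "festival stag lantern", the head is "lantern" and the modifier is "festival stag".
Within "festival stag", the head is "stag" and the modifier is "festival".
Putting it together: [[temple otter] [[festival stag] lantern]].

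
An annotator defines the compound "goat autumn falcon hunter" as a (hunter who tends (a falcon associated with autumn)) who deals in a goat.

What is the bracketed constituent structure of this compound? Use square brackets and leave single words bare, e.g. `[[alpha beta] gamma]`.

Whole compound: head "hunter" (specifically "autumn falcon hunter"), modifier "goat".
Within "autumn falcon hunter", the head is "hunter" and the modifier is "autumn falcon".
Within "autumn falcon", the head is "falcon" and the modifier is "autumn".
So the structure is [goat [[autumn falcon] hunter]].

[goat [[autumn falcon] hunter]]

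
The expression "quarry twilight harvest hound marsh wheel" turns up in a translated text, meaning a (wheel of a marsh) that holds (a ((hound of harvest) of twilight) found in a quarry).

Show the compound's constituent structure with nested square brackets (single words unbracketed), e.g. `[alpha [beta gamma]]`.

[[quarry [twilight [harvest hound]]] [marsh wheel]]

Whole compound: head "wheel" (specifically "marsh wheel"), modifier "quarry twilight harvest hound".
Inside "quarry twilight harvest hound": head "hound" (specifically "twilight harvest hound"), modifier "quarry".
Inside "twilight harvest hound": head "hound" (specifically "harvest hound"), modifier "twilight".
Inside "harvest hound": head "hound", modifier "harvest".
Inside "marsh wheel": head "wheel", modifier "marsh".
So the structure is [[quarry [twilight [harvest hound]]] [marsh wheel]].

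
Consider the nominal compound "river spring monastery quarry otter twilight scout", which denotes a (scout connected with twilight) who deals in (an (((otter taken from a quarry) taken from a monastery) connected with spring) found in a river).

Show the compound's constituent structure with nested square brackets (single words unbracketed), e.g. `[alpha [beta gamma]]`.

The outermost head in the paraphrase is "scout" (specifically "twilight scout"), modified by "river spring monastery quarry otter".
"river spring monastery quarry otter" → head "otter" (specifically "spring monastery quarry otter"), modifier "river".
"spring monastery quarry otter" → head "otter" (specifically "monastery quarry otter"), modifier "spring".
"monastery quarry otter" → head "otter" (specifically "quarry otter"), modifier "monastery".
"quarry otter" → head "otter", modifier "quarry".
"twilight scout" → head "scout", modifier "twilight".
So the structure is [[river [spring [monastery [quarry otter]]]] [twilight scout]].

[[river [spring [monastery [quarry otter]]]] [twilight scout]]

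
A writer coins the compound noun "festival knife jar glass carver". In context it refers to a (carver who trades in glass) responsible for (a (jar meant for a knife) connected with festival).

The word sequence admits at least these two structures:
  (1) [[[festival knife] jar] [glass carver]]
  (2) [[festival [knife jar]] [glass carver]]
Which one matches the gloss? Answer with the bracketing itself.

The paraphrase's head is the "carver" part ("glass carver"); its modifier is "festival knife jar".
That top-level split, carried through the inner groups, gives [[festival [knife jar]] [glass carver]].

[[festival [knife jar]] [glass carver]]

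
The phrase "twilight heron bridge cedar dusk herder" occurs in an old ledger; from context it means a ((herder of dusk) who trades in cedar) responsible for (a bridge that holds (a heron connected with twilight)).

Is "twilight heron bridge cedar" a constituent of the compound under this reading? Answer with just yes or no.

no

The top-level split is [twilight heron bridge] [cedar dusk herder]; the full structure is [[[twilight heron] bridge] [cedar [dusk herder]]].
"twilight heron bridge cedar" straddles a constituent boundary, so it is not a single unit.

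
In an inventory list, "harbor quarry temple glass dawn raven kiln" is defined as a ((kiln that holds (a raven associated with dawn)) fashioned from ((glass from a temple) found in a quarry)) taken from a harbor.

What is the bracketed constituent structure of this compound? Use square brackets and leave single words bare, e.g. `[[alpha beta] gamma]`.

[harbor [[quarry [temple glass]] [[dawn raven] kiln]]]

At the top level: head "kiln" (specifically "quarry temple glass dawn raven kiln"); modifier "harbor".
"quarry temple glass dawn raven kiln" → head "kiln" (specifically "dawn raven kiln"), modifier "quarry temple glass".
"quarry temple glass" → head "glass" (specifically "temple glass"), modifier "quarry".
"temple glass" → head "glass", modifier "temple".
"dawn raven kiln" → head "kiln", modifier "dawn raven".
"dawn raven" → head "raven", modifier "dawn".
Assembled: [harbor [[quarry [temple glass]] [[dawn raven] kiln]]].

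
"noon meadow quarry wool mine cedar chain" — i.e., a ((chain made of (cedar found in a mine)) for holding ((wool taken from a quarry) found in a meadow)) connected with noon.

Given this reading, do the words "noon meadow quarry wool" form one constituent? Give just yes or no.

no

The top-level split is [noon] [meadow quarry wool mine cedar chain]; the full structure is [noon [[meadow [quarry wool]] [[mine cedar] chain]]].
"noon meadow quarry wool" straddles a constituent boundary, so it is not a single unit.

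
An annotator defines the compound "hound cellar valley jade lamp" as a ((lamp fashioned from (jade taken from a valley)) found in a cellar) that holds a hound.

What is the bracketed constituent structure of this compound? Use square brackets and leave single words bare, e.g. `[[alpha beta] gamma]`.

At the top level: head "lamp" (specifically "cellar valley jade lamp"); modifier "hound".
Inside "cellar valley jade lamp": head "lamp" (specifically "valley jade lamp"), modifier "cellar".
Inside "valley jade lamp": head "lamp", modifier "valley jade".
Inside "valley jade": head "jade", modifier "valley".
So the structure is [hound [cellar [[valley jade] lamp]]].

[hound [cellar [[valley jade] lamp]]]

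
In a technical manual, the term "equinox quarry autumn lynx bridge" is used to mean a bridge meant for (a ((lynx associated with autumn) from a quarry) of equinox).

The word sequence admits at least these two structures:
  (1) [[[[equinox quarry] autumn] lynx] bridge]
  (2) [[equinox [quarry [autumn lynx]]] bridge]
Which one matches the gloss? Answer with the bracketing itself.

The paraphrase's head is the "bridge" part ("bridge"); its modifier is "equinox quarry autumn lynx".
That top-level split, carried through the inner groups, gives [[equinox [quarry [autumn lynx]]] bridge].

[[equinox [quarry [autumn lynx]]] bridge]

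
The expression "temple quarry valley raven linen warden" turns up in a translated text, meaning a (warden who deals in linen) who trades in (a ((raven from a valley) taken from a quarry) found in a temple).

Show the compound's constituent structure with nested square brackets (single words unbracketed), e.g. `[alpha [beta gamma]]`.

Overall it is a kind of warden (specifically "linen warden"); the modifier is "temple quarry valley raven".
"temple quarry valley raven" → head "raven" (specifically "quarry valley raven"), modifier "temple".
"quarry valley raven" → head "raven" (specifically "valley raven"), modifier "quarry".
"valley raven" → head "raven", modifier "valley".
"linen warden" → head "warden", modifier "linen".
So the structure is [[temple [quarry [valley raven]]] [linen warden]].

[[temple [quarry [valley raven]]] [linen warden]]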